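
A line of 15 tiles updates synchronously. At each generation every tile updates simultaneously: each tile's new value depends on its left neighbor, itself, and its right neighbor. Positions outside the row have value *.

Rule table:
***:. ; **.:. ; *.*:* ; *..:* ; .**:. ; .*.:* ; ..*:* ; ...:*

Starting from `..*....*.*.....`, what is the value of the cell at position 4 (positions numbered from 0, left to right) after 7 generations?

***************
...............
***************  (repeats generation 1; period 2)
generation 7: ***************
position 4 holds *

*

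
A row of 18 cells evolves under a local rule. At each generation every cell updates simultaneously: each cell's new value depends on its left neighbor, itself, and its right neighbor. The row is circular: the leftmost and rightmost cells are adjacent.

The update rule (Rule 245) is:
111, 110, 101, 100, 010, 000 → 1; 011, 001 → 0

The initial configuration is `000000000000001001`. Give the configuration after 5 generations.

110111111111111110

111111111111101101
111111111111110110
011111111111111011
101111111111111101
110111111111111110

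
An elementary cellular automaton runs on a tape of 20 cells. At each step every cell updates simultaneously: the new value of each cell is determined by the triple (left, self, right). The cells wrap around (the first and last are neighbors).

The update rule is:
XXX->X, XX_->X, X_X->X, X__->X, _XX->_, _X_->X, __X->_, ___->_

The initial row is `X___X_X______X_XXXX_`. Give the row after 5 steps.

XX__XXXX_____XX_XXXX
XXX__XXXX_____XX_XXX
XXXX__XXXX_____XX_XX
XXXXX__XXXX_____XX_X
XXXXXX__XXXX_____XX_

XXXXXX__XXXX_____XX_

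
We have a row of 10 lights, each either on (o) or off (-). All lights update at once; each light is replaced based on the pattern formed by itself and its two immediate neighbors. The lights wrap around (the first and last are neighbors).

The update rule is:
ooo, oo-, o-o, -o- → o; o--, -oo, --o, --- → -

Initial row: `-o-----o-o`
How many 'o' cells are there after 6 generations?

generation 1: oo-----ooo
generation 2: oo------oo
generation 3: oo-------o
generation 4: oo--------
generation 5: -o--------
generation 6: -o--------
count of o: 1

1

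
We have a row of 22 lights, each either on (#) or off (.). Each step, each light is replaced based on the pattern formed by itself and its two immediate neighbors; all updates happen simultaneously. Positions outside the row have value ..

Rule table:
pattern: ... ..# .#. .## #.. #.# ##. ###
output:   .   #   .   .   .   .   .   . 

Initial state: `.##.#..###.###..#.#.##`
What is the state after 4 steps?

#.....#........#......
.....#........#.......
....#........#........
...#........#.........

...#........#.........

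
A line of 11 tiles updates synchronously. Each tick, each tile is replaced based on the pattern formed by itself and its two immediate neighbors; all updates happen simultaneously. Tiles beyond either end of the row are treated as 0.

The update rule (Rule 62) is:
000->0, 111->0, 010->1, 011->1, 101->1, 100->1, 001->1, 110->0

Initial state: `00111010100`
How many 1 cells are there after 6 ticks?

tick 1: 01100111110
tick 2: 11011100001
tick 3: 10110010011
tick 4: 11101111110
tick 5: 10011000001
tick 6: 11110100011
count of 1: 7

7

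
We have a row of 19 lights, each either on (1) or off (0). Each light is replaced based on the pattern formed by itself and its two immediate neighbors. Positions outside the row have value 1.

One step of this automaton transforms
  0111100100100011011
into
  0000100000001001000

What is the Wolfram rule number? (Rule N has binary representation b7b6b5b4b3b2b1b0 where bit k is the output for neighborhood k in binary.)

65

position 2: 111 → 0  (bit 7 = 0)
position 4: 110 → 1  (bit 6 = 1)
position 0: 101 → 0  (bit 5 = 0)
position 5: 100 → 0  (bit 4 = 0)
position 1: 011 → 0  (bit 3 = 0)
position 7: 010 → 0  (bit 2 = 0)
position 6: 001 → 0  (bit 1 = 0)
position 12: 000 → 1  (bit 0 = 1)
bits b7..b0 = 01000001 = 65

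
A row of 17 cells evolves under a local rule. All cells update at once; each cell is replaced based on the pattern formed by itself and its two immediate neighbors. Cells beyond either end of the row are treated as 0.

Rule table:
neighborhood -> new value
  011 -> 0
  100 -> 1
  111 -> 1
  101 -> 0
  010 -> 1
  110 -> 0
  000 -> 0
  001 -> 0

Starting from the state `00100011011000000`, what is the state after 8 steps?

00000000001000000

00110000000100000
00001000000110000
00001100000001000
00000010000001100
00000011000000010
00000000100000011
00000000110000000
00000000001000000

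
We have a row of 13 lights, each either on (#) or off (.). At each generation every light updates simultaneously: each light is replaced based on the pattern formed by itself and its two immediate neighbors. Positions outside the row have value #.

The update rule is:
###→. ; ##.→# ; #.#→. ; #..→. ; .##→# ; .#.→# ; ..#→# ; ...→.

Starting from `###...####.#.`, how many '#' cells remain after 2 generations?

8

generation 1: ..#..##..#.#.
generation 2: .##.###.##.#.
count of #: 8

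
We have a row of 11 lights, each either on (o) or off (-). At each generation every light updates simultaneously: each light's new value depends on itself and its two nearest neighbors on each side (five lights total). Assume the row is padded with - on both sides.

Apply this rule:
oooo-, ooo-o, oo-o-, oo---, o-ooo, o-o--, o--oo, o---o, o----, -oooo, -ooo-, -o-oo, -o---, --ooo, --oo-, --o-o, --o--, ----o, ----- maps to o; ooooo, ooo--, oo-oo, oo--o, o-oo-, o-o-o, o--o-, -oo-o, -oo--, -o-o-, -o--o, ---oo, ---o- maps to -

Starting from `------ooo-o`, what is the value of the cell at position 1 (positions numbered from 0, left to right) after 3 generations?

-

ooooo-ooooo
oo-oo-oo-o-
o-------ooo
position 1 holds -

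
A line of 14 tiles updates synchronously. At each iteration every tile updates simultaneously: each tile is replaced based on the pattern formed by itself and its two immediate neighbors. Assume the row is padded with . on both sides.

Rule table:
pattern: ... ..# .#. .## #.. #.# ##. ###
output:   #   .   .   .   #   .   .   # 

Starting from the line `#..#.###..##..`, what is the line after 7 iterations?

.#....#.#...##
..###....##...
#..#.###...###
.#....#.##..#.
..###.....#..#
#..#.####..#..
.#....##.#..##

.#....##.#..##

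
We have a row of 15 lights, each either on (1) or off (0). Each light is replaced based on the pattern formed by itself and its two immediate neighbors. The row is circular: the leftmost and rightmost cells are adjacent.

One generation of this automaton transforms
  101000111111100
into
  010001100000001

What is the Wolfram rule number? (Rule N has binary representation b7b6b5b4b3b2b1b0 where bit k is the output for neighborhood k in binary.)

42

position 7: 111 → 0  (bit 7 = 0)
position 12: 110 → 0  (bit 6 = 0)
position 1: 101 → 1  (bit 5 = 1)
position 3: 100 → 0  (bit 4 = 0)
position 6: 011 → 1  (bit 3 = 1)
position 0: 010 → 0  (bit 2 = 0)
position 5: 001 → 1  (bit 1 = 1)
position 4: 000 → 0  (bit 0 = 0)
bits b7..b0 = 00101010 = 42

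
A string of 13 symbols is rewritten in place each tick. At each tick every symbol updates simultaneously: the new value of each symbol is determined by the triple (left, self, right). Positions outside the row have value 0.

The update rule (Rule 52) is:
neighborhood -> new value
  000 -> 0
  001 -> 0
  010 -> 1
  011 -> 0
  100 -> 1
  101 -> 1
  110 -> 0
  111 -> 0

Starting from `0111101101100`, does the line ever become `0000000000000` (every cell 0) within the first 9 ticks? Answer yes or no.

yes

0000010010010
0000011011011
0000000100100
0000000110110
0000000001001
0000000001101
0000000000011
0000000000000
all cells are 0 at tick 8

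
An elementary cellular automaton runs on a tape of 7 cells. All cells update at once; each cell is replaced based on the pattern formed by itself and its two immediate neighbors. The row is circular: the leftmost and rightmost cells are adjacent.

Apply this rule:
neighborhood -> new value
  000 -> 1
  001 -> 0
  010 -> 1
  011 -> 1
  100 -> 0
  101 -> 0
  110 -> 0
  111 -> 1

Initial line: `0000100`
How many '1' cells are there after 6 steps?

3

step 1: 1110101
step 2: 1100101
step 3: 1000101
step 4: 0010101
step 5: 0010101  (fixed point — unchanged through step 6)
count of 1: 3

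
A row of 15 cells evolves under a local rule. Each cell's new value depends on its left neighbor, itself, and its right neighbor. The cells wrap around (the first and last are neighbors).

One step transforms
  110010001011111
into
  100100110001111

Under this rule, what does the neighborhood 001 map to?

At position 3 the neighborhood is 001; the next row has 1 there.

1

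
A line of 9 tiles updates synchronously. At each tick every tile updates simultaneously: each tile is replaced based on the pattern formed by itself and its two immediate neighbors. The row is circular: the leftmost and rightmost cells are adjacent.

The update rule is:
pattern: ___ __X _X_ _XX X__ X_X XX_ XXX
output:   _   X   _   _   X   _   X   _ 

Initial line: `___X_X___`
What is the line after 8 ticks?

__X_X____

__X___X__
_X_X_X_X_
X_______X
XX_____X_
_XX___X__
X_XX_X_X_
___X_____
__X_X____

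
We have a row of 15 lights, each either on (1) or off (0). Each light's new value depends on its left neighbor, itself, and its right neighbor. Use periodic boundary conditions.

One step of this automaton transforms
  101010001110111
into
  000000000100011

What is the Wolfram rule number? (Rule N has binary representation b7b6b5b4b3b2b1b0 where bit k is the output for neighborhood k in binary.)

128

position 9: 111 → 1  (bit 7 = 1)
position 0: 110 → 0  (bit 6 = 0)
position 1: 101 → 0  (bit 5 = 0)
position 5: 100 → 0  (bit 4 = 0)
position 8: 011 → 0  (bit 3 = 0)
position 2: 010 → 0  (bit 2 = 0)
position 7: 001 → 0  (bit 1 = 0)
position 6: 000 → 0  (bit 0 = 0)
bits b7..b0 = 10000000 = 128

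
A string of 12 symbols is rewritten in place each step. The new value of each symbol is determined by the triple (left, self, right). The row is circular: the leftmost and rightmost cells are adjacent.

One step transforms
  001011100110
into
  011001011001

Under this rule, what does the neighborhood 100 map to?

At position 7 the neighborhood is 100; the next row has 1 there.

1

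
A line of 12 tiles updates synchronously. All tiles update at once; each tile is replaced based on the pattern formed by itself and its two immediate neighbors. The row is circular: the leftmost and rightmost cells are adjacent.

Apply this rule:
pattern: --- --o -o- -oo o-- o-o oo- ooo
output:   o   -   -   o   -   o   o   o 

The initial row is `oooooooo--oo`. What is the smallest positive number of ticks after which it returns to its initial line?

oooooooo--oo

1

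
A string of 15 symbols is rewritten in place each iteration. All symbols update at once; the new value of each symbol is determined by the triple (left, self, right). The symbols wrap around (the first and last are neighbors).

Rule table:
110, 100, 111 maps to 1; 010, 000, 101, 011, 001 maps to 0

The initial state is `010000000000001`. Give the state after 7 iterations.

001000000000000
000100000000000
000010000000000
000001000000000
000000100000000
000000010000000
000000001000000

000000001000000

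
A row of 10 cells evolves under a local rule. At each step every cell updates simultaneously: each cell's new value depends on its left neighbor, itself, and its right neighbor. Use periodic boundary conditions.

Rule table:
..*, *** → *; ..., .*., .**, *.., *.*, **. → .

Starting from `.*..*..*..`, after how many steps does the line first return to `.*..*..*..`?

*..*..*...
..*..*...*
.*..*...*.
*..*...*..
..*...*..*
.*...*..*.
*...*..*..
...*..*..*
..*..*..*.
.*..*..*..

10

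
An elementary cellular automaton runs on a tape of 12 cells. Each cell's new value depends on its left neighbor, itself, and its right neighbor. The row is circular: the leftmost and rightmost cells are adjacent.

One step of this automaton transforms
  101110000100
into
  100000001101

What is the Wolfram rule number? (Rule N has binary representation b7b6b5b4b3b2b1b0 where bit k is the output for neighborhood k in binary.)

position 3: 111 → 0  (bit 7 = 0)
position 4: 110 → 0  (bit 6 = 0)
position 1: 101 → 0  (bit 5 = 0)
position 5: 100 → 0  (bit 4 = 0)
position 2: 011 → 0  (bit 3 = 0)
position 0: 010 → 1  (bit 2 = 1)
position 8: 001 → 1  (bit 1 = 1)
position 6: 000 → 0  (bit 0 = 0)
bits b7..b0 = 00000110 = 6

6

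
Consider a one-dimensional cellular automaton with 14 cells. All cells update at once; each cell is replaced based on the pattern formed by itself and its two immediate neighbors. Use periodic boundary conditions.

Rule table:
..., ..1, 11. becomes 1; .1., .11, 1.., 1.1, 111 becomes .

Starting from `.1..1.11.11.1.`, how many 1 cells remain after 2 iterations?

1..1...1..1...
..1..11..1..11
count of 1: 6

6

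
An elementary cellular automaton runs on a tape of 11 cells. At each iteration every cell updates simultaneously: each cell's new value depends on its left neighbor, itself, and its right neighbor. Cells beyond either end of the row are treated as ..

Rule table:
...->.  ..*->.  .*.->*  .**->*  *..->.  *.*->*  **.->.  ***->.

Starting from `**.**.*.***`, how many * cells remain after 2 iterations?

5

*.**.****..
***.**.....
count of *: 5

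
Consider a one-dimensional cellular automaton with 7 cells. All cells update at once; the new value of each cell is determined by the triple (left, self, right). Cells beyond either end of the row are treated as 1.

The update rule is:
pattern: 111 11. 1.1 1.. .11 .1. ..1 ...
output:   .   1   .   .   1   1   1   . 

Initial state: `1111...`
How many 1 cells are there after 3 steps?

4

step 1: ...1..1
step 2: ..11.11
step 3: .111.1.
count of 1: 4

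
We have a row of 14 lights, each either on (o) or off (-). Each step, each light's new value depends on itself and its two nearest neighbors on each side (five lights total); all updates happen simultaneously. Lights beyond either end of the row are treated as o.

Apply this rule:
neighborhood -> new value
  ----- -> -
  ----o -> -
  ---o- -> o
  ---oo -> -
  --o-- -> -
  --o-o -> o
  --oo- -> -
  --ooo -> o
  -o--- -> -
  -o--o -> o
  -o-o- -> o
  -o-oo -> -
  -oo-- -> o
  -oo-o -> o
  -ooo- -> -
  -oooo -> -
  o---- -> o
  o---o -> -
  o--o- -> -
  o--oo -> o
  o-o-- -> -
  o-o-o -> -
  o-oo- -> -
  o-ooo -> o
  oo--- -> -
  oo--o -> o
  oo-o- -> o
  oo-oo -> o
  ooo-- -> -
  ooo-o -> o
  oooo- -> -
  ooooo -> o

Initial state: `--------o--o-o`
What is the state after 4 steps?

o-ooo-oo-ooo-o

step 1: -o-----o-o-o-o
step 2: o--o--ooo-o--o
step 3: -o--ooo-oo-ooo
step 4: o-ooo-oo-ooo-o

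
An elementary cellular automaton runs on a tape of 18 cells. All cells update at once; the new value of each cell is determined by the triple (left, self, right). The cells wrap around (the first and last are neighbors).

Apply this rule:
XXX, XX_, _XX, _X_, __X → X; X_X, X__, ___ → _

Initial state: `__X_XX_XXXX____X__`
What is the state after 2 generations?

_XX_XX_XXXX___XX__
XXX_XX_XXXX__XXX__

XXX_XX_XXXX__XXX__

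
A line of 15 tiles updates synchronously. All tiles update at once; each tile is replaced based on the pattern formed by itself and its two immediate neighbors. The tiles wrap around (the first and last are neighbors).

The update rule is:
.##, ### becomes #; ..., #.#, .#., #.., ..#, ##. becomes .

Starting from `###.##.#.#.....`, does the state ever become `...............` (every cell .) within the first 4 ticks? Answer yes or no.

yes

##..#..........
#..............
...............
all cells are . at tick 3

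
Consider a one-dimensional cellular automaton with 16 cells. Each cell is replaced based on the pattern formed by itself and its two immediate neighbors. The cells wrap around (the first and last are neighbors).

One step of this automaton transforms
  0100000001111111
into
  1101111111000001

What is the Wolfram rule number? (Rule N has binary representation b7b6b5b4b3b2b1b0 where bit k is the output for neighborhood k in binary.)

position 10: 111 → 0  (bit 7 = 0)
position 15: 110 → 1  (bit 6 = 1)
position 0: 101 → 1  (bit 5 = 1)
position 2: 100 → 0  (bit 4 = 0)
position 9: 011 → 1  (bit 3 = 1)
position 1: 010 → 1  (bit 2 = 1)
position 8: 001 → 1  (bit 1 = 1)
position 3: 000 → 1  (bit 0 = 1)
bits b7..b0 = 01101111 = 111

111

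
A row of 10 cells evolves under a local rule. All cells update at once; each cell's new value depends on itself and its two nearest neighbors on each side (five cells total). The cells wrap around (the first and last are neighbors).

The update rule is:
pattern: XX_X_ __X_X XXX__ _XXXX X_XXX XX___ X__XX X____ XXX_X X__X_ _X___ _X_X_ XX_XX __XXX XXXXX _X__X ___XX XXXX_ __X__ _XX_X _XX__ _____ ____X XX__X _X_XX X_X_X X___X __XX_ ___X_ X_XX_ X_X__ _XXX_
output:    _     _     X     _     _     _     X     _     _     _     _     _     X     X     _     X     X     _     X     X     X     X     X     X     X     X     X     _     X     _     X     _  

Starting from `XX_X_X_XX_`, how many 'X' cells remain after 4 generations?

_X_X_XX_XX
_X_XX_XX_X
_XX_XX_X_X
X_XX_X_X_X
count of X: 6

6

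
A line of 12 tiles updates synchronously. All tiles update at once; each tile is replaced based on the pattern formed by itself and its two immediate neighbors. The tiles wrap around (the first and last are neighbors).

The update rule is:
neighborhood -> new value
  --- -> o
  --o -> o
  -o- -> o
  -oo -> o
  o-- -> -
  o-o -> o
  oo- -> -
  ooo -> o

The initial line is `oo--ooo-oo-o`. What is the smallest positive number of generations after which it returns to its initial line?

generation 1: o--ooo-oo-oo
generation 2: --ooo-oo-ooo
generation 3: -ooo-oo-ooo-
generation 4: ooo-oo-ooo--
generation 5: oo-oo-ooo--o
generation 6: o-oo-ooo--oo
generation 7: -oo-ooo--ooo
generation 8: oo-ooo--ooo-
generation 9: o-ooo--ooo-o
generation 10: -ooo--ooo-oo
generation 11: ooo--ooo-oo-
generation 12: oo--ooo-oo-o

12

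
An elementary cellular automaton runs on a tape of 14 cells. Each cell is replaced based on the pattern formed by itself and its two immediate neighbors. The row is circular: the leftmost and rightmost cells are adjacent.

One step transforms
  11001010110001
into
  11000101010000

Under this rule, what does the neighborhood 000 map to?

0

At position 11 the neighborhood is 000; the next row has 0 there.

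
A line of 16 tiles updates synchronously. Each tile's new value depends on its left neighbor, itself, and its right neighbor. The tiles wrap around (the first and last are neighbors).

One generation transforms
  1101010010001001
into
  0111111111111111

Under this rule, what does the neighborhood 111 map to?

0

At position 0 the neighborhood is 111; the next row has 0 there.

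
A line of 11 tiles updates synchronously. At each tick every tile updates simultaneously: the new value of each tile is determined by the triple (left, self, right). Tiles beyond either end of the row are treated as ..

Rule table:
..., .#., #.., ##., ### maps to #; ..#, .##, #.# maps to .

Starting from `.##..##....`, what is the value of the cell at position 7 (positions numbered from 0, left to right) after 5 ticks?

tick 1: ..##..#####
tick 2: #..##..####
tick 3: ##..##..###
tick 4: .##..##..##
tick 5: ..##..##..#
position 7 holds #

#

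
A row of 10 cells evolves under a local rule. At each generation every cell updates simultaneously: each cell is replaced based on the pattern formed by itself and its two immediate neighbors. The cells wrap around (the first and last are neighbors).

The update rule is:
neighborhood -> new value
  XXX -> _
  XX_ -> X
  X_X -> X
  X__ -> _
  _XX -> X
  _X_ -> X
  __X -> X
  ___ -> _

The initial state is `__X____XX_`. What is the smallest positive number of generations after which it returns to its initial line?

25

_XX___XXX_
XXX__XX_X_
X_X_XXXXXX
XXXXX_____
X___X____X
X__XX___XX
X_XXX__XX_
XXX_X_XXXX
__XXXXX___
_XX___X___
XXX__XX___
X_X_XXX__X
XXXXX_X_XX
____XXXXX_
___XX___X_
__XXX__XX_
_XX_X_XXX_
XXXXXXX_X_
X_____XXXX
X____XX___
X___XXX__X
X__XX_X_XX
X_XXXXXXX_
XXX_____XX
__X____XX_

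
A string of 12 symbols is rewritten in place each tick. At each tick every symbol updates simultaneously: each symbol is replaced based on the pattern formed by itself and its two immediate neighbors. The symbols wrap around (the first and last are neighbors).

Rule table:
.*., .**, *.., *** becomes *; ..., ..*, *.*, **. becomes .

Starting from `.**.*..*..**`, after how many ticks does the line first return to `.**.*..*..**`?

2

tick 1: .*..**.**.*.
tick 2: .**.*..*..**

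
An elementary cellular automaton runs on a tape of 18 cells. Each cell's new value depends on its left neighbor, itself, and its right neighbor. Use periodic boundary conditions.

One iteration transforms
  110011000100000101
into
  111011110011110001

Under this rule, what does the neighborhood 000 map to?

At position 7 the neighborhood is 000; the next row has 1 there.

1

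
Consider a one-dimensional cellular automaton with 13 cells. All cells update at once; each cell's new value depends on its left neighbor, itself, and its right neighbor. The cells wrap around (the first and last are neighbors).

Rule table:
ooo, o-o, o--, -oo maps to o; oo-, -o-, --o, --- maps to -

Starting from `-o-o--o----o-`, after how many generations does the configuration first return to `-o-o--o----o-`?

13

--o-o--o----o
o--o-o--o----
-o--o-o--o---
--o--o-o--o--
---o--o-o--o-
----o--o-o--o
o----o--o-o--
-o----o--o-o-
--o----o--o-o
o--o----o--o-
-o--o----o--o
o-o--o----o--
-o-o--o----o-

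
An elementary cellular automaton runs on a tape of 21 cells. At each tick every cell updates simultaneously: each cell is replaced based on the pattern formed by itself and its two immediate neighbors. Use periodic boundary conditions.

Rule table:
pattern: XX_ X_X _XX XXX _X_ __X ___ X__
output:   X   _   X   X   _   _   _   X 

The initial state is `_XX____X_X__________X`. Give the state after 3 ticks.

_XXXXX______X________

_XXX______X__________
_XXXX______X_________
_XXXXX______X________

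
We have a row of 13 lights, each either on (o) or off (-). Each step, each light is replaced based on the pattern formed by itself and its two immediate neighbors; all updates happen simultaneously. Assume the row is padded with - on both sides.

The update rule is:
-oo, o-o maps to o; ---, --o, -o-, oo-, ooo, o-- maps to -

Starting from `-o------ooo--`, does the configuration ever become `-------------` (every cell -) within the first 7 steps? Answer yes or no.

--------o----
-------------
all cells are - at step 2

yes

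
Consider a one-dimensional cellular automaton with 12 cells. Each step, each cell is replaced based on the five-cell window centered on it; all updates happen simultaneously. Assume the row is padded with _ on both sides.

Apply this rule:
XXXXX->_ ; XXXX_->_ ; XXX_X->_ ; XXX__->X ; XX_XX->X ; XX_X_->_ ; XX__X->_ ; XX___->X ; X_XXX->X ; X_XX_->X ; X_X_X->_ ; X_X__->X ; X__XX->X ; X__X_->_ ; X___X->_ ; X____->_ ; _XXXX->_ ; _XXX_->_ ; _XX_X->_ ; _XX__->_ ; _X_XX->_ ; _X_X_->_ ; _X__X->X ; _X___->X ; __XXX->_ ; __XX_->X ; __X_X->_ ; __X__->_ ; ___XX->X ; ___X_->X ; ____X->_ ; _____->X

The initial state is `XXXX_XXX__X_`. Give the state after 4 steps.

____XX_X___X
XX_XX__XX_X_
X_XX__XX__XX
__X__XX__XX_

__X__XX__XX_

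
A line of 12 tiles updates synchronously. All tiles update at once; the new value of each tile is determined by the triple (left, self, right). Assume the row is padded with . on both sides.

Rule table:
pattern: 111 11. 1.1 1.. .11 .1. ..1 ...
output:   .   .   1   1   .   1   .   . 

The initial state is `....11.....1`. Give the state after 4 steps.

........11.1

step 1: ......1....1
step 2: ......11...1
step 3: ........1..1
step 4: ........11.1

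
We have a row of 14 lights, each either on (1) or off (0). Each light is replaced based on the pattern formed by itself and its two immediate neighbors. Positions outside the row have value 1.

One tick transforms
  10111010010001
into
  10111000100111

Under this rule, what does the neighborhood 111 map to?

At position 3 the neighborhood is 111; the next row has 1 there.

1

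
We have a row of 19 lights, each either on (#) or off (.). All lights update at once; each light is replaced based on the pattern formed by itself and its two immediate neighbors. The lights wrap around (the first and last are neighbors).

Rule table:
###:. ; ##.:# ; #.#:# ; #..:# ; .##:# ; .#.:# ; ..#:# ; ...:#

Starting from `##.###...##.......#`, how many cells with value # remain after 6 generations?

6

.###.##############
##.###............#
.###.##############  (repeats generation 1; period 2)
generation 6: ##.###............#
count of #: 6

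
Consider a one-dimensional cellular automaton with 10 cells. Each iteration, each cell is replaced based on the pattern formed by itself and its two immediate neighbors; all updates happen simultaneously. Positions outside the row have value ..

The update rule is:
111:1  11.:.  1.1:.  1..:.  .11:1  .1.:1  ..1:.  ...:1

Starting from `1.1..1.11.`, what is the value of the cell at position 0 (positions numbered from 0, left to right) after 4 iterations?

1.1..1.1..
1.1..1.1.1
1.1..1.1.1  (fixed point — unchanged through iteration 4)
position 0 holds 1

1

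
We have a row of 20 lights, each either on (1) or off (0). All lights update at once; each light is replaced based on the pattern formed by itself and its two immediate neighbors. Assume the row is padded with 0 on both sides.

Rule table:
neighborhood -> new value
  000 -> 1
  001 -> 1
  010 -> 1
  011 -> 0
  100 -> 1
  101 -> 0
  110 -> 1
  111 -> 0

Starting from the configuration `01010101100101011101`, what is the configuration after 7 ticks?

10000111110000000101

11010100111101000101
01010111000101111101
11010001111100000101
01011110000111111101
11000011111000000101
01111100001111111101
10000111110000000101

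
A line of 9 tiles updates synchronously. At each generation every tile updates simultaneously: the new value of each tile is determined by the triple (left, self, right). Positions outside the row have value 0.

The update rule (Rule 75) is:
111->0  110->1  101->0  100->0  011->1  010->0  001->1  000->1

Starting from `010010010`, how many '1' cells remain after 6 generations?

5

generation 1: 100100100
generation 2: 001001001
generation 3: 110010010
generation 4: 110100100
generation 5: 110001001
generation 6: 110110010
count of 1: 5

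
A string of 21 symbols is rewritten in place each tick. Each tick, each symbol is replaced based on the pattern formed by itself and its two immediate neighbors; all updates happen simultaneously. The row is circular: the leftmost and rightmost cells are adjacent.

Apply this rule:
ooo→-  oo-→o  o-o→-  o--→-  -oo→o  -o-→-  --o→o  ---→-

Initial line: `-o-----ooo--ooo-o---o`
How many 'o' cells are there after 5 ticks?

7

------oo-o-oo-o----o-
-----ooo---oo-----o--
----oo-o--ooo----o---
---ooo---oo-o---o----
--oo-o--ooo----o-----
count of o: 7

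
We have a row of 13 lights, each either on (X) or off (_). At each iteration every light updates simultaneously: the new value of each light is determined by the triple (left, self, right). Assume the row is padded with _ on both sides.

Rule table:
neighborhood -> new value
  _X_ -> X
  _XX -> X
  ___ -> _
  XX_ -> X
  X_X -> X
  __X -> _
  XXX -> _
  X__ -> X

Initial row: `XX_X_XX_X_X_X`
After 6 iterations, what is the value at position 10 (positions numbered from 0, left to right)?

_

iteration 1: XXXXXXXXXXXXX
iteration 2: X___________X
iteration 3: XX__________X
iteration 4: XXX_________X
iteration 5: X_XX________X
iteration 6: XXXXX_______X
position 10 holds _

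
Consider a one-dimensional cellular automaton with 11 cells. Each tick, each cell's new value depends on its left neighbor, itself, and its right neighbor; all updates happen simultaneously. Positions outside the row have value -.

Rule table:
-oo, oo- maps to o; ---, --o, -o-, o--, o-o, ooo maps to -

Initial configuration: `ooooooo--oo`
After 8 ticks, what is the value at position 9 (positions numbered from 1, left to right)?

-

tick 1: o-----o--oo
tick 2: ---------oo
tick 3: ---------oo  (fixed point — unchanged through tick 8)
position 9 holds -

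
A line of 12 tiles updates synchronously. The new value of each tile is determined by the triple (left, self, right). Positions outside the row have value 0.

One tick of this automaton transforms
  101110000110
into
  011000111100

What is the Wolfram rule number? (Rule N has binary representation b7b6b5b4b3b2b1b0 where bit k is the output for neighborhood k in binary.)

position 3: 111 → 0  (bit 7 = 0)
position 4: 110 → 0  (bit 6 = 0)
position 1: 101 → 1  (bit 5 = 1)
position 5: 100 → 0  (bit 4 = 0)
position 2: 011 → 1  (bit 3 = 1)
position 0: 010 → 0  (bit 2 = 0)
position 8: 001 → 1  (bit 1 = 1)
position 6: 000 → 1  (bit 0 = 1)
bits b7..b0 = 00101011 = 43

43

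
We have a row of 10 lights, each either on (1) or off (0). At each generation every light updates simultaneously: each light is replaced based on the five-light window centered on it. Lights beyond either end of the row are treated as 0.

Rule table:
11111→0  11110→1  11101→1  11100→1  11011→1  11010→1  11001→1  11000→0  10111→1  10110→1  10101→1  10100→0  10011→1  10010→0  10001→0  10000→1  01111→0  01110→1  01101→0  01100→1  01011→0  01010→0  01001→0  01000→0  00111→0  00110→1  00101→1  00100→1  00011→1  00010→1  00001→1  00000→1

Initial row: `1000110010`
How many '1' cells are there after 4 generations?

5

1001111010
1010011100
1000101101
1001101010
count of 1: 5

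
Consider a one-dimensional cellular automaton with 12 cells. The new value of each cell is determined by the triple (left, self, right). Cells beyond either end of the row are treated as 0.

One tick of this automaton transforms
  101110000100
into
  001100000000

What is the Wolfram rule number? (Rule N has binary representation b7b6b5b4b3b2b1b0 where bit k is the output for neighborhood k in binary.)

136

position 3: 111 → 1  (bit 7 = 1)
position 4: 110 → 0  (bit 6 = 0)
position 1: 101 → 0  (bit 5 = 0)
position 5: 100 → 0  (bit 4 = 0)
position 2: 011 → 1  (bit 3 = 1)
position 0: 010 → 0  (bit 2 = 0)
position 8: 001 → 0  (bit 1 = 0)
position 6: 000 → 0  (bit 0 = 0)
bits b7..b0 = 10001000 = 136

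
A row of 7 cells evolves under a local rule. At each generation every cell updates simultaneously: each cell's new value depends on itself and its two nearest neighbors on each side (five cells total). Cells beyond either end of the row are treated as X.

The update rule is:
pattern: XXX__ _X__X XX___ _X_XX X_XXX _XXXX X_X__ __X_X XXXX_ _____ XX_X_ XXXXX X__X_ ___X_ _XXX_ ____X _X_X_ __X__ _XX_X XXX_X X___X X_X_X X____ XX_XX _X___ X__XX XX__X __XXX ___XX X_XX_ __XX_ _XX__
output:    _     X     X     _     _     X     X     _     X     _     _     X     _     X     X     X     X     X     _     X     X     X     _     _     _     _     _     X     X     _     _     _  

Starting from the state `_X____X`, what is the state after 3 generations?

_X__XXX
_XX_XXX
_____XX

_____XX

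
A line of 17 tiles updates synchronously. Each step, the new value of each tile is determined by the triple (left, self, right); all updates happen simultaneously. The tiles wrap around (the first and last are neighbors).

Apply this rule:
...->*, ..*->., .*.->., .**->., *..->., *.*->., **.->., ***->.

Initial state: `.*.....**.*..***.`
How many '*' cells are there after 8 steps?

step 1: ...***...........
step 2: **.....**********
step 3: ...***...........  (repeats step 1; period 2)
step 8: **.....**********
count of *: 12

12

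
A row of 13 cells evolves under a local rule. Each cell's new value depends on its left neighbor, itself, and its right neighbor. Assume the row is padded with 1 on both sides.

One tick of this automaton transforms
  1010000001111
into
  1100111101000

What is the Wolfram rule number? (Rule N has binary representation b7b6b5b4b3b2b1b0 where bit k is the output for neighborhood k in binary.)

105

position 10: 111 → 0  (bit 7 = 0)
position 0: 110 → 1  (bit 6 = 1)
position 1: 101 → 1  (bit 5 = 1)
position 3: 100 → 0  (bit 4 = 0)
position 9: 011 → 1  (bit 3 = 1)
position 2: 010 → 0  (bit 2 = 0)
position 8: 001 → 0  (bit 1 = 0)
position 4: 000 → 1  (bit 0 = 1)
bits b7..b0 = 01101001 = 105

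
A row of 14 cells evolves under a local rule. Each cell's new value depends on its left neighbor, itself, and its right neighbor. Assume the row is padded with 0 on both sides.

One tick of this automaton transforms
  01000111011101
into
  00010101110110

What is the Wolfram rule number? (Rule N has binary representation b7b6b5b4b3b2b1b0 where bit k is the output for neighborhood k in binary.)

105

position 6: 111 → 0  (bit 7 = 0)
position 7: 110 → 1  (bit 6 = 1)
position 8: 101 → 1  (bit 5 = 1)
position 2: 100 → 0  (bit 4 = 0)
position 5: 011 → 1  (bit 3 = 1)
position 1: 010 → 0  (bit 2 = 0)
position 0: 001 → 0  (bit 1 = 0)
position 3: 000 → 1  (bit 0 = 1)
bits b7..b0 = 01101001 = 105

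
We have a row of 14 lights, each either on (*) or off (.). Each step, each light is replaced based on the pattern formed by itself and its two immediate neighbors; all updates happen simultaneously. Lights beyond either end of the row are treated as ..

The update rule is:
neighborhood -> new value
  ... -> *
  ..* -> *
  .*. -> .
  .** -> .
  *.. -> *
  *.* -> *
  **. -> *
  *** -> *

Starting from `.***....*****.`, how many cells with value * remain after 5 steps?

step 1: *.******.*****
step 2: .*.******.****
step 3: *.*.******.***
step 4: .*.*.******.**
step 5: *.*.*.******.*
count of *: 10

10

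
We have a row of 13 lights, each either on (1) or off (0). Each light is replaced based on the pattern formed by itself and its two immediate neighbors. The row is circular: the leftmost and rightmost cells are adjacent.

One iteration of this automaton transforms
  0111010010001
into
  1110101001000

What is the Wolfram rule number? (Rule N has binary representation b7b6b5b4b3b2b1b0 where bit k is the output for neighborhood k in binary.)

184

position 2: 111 → 1  (bit 7 = 1)
position 3: 110 → 0  (bit 6 = 0)
position 0: 101 → 1  (bit 5 = 1)
position 6: 100 → 1  (bit 4 = 1)
position 1: 011 → 1  (bit 3 = 1)
position 5: 010 → 0  (bit 2 = 0)
position 7: 001 → 0  (bit 1 = 0)
position 10: 000 → 0  (bit 0 = 0)
bits b7..b0 = 10111000 = 184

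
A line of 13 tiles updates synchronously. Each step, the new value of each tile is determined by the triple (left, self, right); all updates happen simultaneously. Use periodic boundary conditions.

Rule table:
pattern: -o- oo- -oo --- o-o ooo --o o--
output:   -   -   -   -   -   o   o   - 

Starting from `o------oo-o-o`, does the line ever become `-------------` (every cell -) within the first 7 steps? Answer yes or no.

no

------o------
-----o-------
----o--------
---o---------
--o----------
-o-----------
o------------
step 7 is o------------, still not uniform -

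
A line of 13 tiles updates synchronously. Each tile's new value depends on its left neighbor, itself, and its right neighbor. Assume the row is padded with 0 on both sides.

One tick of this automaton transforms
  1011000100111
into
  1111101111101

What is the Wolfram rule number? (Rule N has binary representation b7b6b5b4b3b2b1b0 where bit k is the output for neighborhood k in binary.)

126

position 11: 111 → 0  (bit 7 = 0)
position 3: 110 → 1  (bit 6 = 1)
position 1: 101 → 1  (bit 5 = 1)
position 4: 100 → 1  (bit 4 = 1)
position 2: 011 → 1  (bit 3 = 1)
position 0: 010 → 1  (bit 2 = 1)
position 6: 001 → 1  (bit 1 = 1)
position 5: 000 → 0  (bit 0 = 0)
bits b7..b0 = 01111110 = 126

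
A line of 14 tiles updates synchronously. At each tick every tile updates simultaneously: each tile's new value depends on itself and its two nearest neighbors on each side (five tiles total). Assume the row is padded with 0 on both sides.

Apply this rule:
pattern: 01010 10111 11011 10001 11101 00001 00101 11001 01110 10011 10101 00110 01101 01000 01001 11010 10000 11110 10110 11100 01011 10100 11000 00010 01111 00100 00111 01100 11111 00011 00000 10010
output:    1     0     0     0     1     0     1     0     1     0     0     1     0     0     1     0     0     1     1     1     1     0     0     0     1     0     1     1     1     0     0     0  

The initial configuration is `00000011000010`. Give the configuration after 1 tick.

00000011000000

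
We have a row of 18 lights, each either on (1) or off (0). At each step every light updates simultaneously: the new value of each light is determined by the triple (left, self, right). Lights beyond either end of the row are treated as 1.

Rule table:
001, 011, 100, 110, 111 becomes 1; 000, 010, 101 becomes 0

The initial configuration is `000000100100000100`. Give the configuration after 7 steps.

step 1: 100001011010001011
step 2: 110010011001010011
step 3: 111101111110001111
step 4: 111101111111011111
step 5: 111101111111011111  (fixed point — unchanged through step 7)

111101111111011111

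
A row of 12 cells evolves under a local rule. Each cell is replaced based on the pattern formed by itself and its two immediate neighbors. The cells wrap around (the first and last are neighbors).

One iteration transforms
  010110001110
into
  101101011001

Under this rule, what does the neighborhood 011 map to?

1

At position 3 the neighborhood is 011; the next row has 1 there.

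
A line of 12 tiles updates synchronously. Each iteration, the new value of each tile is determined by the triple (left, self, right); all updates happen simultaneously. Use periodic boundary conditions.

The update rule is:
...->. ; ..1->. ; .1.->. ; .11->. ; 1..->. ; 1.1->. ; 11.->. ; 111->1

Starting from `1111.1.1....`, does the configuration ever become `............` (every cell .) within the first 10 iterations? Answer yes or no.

.11.........
............
all cells are . at iteration 2

yes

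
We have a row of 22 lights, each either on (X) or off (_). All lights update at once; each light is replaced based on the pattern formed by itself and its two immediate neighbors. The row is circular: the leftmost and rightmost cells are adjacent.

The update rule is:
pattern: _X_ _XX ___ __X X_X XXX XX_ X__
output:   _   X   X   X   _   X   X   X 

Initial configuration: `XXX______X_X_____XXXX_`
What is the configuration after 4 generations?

XXXXXXXXX___XXXXXXXXX_
XXXXXXXXXXXXXXXXXXXXX_
XXXXXXXXXXXXXXXXXXXXX_  (fixed point — unchanged through generation 4)

XXXXXXXXXXXXXXXXXXXXX_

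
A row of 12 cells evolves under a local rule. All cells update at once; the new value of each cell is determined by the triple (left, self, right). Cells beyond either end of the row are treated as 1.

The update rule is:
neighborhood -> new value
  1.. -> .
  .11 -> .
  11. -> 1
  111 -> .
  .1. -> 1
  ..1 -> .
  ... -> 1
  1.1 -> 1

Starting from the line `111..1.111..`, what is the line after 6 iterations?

.1111.1..1..

..1..11..1..
..1...1..1..
..1.1.1..1..
..11111..1..
......1..1..
.1111.1..1..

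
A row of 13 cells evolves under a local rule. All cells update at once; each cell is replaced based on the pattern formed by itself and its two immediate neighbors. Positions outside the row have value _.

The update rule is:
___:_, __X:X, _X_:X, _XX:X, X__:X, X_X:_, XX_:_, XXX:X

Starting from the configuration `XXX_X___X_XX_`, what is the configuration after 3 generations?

X_XX_XXXXXX_X

XX__XX_XX_X_X
X_XXX__X__X_X
X_XX_XXXXXX_X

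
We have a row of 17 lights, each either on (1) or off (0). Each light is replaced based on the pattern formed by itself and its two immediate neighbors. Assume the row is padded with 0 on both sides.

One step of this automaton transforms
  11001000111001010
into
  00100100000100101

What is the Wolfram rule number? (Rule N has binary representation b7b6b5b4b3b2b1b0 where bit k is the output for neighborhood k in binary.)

position 9: 111 → 0  (bit 7 = 0)
position 1: 110 → 0  (bit 6 = 0)
position 14: 101 → 1  (bit 5 = 1)
position 2: 100 → 1  (bit 4 = 1)
position 0: 011 → 0  (bit 3 = 0)
position 4: 010 → 0  (bit 2 = 0)
position 3: 001 → 0  (bit 1 = 0)
position 6: 000 → 0  (bit 0 = 0)
bits b7..b0 = 00110000 = 48

48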